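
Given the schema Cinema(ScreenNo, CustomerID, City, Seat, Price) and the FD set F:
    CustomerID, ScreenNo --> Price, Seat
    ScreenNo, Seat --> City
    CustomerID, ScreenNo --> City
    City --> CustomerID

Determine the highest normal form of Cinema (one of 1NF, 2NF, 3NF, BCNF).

3NF

Candidate keys: {City, ScreenNo}, {CustomerID, ScreenNo}, {ScreenNo, Seat}. Prime attributes: {City, CustomerID, ScreenNo, Seat}.
City --> CustomerID: {City}⁺ = {City, CustomerID}, which is not all of the attributes, so the left side is not a superkey — BCNF is violated.
Since {CustomerID} ⊆ prime attributes and every other non-superkey FD also has a prime right side, the schema is in 3NF.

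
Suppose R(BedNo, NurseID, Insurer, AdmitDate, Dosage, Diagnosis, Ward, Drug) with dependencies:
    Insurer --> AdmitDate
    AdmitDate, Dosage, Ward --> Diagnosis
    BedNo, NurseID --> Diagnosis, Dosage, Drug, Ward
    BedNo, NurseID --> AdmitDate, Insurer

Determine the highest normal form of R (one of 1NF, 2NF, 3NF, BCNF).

Candidate key: {BedNo, NurseID}. Prime attributes: {BedNo, NurseID}.
Insurer --> AdmitDate breaks BCNF: {Insurer}⁺ = {AdmitDate, Insurer}, so {Insurer} is not a superkey.
Because {AdmitDate} is non-prime and the left side of Insurer --> AdmitDate is not a superkey, the relation is not in 3NF.
No proper subset of a key has a non-prime attribute in its closure, so there is no partial dependency; 2NF holds.

2NF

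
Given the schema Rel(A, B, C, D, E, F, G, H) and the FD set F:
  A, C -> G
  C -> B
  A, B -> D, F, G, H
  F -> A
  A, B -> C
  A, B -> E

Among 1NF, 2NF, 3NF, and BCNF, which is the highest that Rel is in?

3NF

Candidate keys: {A, B}, {A, C}, {B, F}, {C, F}. Prime attributes: {A, B, C, F}.
C -> B: {C}⁺ = {B, C}, which is not all of the attributes, so the left side is not a superkey — BCNF is violated.
But every attribute on its right side ({B}) is prime, and the same holds for every other non-superkey FD, so 3NF still holds.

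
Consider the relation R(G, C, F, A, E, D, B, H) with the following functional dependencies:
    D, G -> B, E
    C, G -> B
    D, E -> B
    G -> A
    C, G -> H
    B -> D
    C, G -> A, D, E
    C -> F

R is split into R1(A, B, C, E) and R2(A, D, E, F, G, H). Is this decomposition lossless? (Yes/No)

No

Common attributes: {A, E}; their closure is {A, E}.
Neither R1 nor R2 is contained in that closure, so the decomposition is lossy.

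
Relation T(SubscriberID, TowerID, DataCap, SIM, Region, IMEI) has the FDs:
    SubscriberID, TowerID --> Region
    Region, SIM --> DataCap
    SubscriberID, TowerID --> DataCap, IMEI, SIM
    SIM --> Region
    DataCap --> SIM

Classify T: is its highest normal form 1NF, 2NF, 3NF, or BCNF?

2NF

Candidate key: {SubscriberID, TowerID}. Prime attributes: {SubscriberID, TowerID}.
Region, SIM --> DataCap breaks BCNF: {Region, SIM}⁺ = {DataCap, Region, SIM}, so {Region, SIM} is not a superkey.
Region, SIM --> DataCap determines the non-prime attribute {DataCap} from a non-superkey — 3NF is violated.
No proper subset of a key has a non-prime attribute in its closure, so there is no partial dependency; 2NF holds.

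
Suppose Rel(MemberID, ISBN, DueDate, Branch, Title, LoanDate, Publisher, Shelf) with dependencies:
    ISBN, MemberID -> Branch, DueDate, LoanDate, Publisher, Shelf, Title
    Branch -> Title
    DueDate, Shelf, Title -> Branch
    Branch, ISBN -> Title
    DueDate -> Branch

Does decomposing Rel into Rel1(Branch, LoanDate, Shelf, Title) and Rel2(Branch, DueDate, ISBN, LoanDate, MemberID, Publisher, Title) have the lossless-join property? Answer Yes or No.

No

Common attributes: {Branch, LoanDate, Title}; their closure is {Branch, LoanDate, Title}.
Neither Rel1 nor Rel2 is contained in that closure, so the decomposition is lossy.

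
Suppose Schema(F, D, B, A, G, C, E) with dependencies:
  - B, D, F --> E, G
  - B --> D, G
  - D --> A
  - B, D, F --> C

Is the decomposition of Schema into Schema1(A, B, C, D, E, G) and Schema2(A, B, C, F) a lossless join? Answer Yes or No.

Common attributes: {A, B, C}; their closure is {A, B, C, D, G}.
Schema1 ⊄ {A, B, C, D, G} and Schema2 ⊄ {A, B, C, D, G}, so the split is lossy.

No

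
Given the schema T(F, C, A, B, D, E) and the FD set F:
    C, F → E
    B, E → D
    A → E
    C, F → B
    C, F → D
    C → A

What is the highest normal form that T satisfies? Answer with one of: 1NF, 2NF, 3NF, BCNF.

1NF

Candidate key: {C, F}. Prime attributes: {C, F}.
For B, E → D we have {B, E}⁺ = {B, D, E}; {B, E} is not a superkey, so BCNF fails.
B, E → D determines the non-prime attribute {D} from a non-superkey — 3NF is violated.
{C} is a proper subset of the key {C, F}, and {C}⁺ contains the non-prime attributes {A, E} — a partial dependency, so 2NF is violated.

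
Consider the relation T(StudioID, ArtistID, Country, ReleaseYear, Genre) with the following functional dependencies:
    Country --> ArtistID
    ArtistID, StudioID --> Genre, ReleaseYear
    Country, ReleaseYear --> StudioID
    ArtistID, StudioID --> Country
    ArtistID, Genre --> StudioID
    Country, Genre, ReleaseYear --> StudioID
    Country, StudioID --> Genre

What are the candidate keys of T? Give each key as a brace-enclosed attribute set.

{ArtistID, Genre}⁺ = {ArtistID, Country, Genre, ReleaseYear, StudioID}, which is every attribute, so {ArtistID, Genre} is a candidate key.
{ArtistID, StudioID}⁺ = {ArtistID, Country, Genre, ReleaseYear, StudioID}, which is every attribute, so {ArtistID, StudioID} is a candidate key.
{Country, Genre}⁺ = {ArtistID, Country, Genre, ReleaseYear, StudioID}, which is every attribute, so {Country, Genre} is a candidate key.
{Country, ReleaseYear}⁺ = {ArtistID, Country, Genre, ReleaseYear, StudioID}, which is every attribute, so {Country, ReleaseYear} is a candidate key.
{Country, StudioID}⁺ = {ArtistID, Country, Genre, ReleaseYear, StudioID}, which is every attribute, so {Country, StudioID} is a candidate key.
No proper subset of any of these is a key, and no other minimal superkey exists.

{ArtistID, Genre}, {ArtistID, StudioID}, {Country, Genre}, {Country, ReleaseYear}, {Country, StudioID}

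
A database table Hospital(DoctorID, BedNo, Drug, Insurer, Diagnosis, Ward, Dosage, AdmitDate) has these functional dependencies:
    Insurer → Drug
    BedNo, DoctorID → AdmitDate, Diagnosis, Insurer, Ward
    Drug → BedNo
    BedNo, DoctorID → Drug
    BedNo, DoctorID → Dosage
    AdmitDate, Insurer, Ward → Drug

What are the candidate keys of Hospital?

Attributes never on any right-hand side: {DoctorID} — every candidate key must contain it.
{BedNo, DoctorID} is a candidate key since {BedNo, DoctorID}⁺ = {AdmitDate, BedNo, Diagnosis, DoctorID, Dosage, Drug, Insurer, Ward} covers every attribute.
{DoctorID, Drug} is a candidate key since {DoctorID, Drug}⁺ = {AdmitDate, BedNo, Diagnosis, DoctorID, Dosage, Drug, Insurer, Ward} covers every attribute.
{DoctorID, Insurer} is a candidate key since {DoctorID, Insurer}⁺ = {AdmitDate, BedNo, Diagnosis, DoctorID, Dosage, Drug, Insurer, Ward} covers every attribute.
Any other superkey properly contains one of these, so there are no further candidate keys.

{BedNo, DoctorID}, {DoctorID, Drug}, {DoctorID, Insurer}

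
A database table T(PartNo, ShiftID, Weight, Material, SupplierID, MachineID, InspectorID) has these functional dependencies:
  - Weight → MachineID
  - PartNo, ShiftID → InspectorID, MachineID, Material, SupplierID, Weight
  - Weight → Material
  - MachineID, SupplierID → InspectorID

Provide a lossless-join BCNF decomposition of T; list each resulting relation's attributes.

{InspectorID, SupplierID, Weight}; {MachineID, Material, Weight}; {PartNo, ShiftID, SupplierID, Weight}

Candidate key of the original relation: {PartNo, ShiftID}.
{InspectorID, MachineID, Material, PartNo, ShiftID, SupplierID, Weight}: {Weight} determines {MachineID, Material, Weight} here but is not a superkey — split on Weight → MachineID, Material, giving {MachineID, Material, Weight} and {InspectorID, PartNo, ShiftID, SupplierID, Weight}.
{MachineID, Material, Weight} is in BCNF.
{InspectorID, PartNo, ShiftID, SupplierID, Weight}: {SupplierID, Weight} determines {InspectorID, SupplierID, Weight} here but is not a superkey — split on SupplierID, Weight → InspectorID, giving {InspectorID, SupplierID, Weight} and {PartNo, ShiftID, SupplierID, Weight}.
{InspectorID, SupplierID, Weight} is in BCNF.
{PartNo, ShiftID, SupplierID, Weight} is in BCNF.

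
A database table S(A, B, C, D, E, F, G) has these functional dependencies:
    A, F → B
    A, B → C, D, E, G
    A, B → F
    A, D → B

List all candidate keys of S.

{A} never appears on the right of any FD, so every key must include it.
{A, B}⁺ = {A, B, C, D, E, F, G} — all of the relation — so {A, B} is a candidate key.
{A, D}⁺ = {A, B, C, D, E, F, G} — all of the relation — so {A, D} is a candidate key.
{A, F}⁺ = {A, B, C, D, E, F, G} — all of the relation — so {A, F} is a candidate key.
Any other superkey properly contains one of these, so there are no further candidate keys.

{A, B}, {A, D}, {A, F}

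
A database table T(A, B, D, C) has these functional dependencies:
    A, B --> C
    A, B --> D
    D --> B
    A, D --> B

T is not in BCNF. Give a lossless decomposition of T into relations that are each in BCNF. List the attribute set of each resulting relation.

{A, C, D}; {B, D}

Candidate keys of the original relation: {A, B}, {A, D}.
{A, B, C, D}: {D} determines {B, D} here but is not a superkey — split on D --> B, giving {B, D} and {A, C, D}.
{B, D} is in BCNF.
{A, C, D} is in BCNF.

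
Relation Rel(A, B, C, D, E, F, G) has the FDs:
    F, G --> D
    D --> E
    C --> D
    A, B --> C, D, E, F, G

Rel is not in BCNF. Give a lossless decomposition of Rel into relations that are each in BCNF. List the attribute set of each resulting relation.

{A, B, C, F, G}; {D, E}; {D, F, G}

Candidate key of the original relation: {A, B}.
In {A, B, C, D, E, F, G}, {F, G} is not a superkey ({F, G}⁺ restricted to this set is {D, E, F, G}), so split on F, G --> D, E into {D, E, F, G} and {A, B, C, F, G}.
In {D, E, F, G}, {D} is not a superkey ({D}⁺ restricted to this set is {D, E}), so split on D --> E into {D, E} and {D, F, G}.
{D, E} has no BCNF violation.
{D, F, G} has no BCNF violation.
{A, B, C, F, G} has no BCNF violation.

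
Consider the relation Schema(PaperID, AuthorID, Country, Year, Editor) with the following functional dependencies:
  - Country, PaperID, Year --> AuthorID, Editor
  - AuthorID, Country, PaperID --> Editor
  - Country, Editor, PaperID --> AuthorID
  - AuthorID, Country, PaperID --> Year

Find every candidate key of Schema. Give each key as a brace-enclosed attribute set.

{AuthorID, Country, PaperID}, {Country, Editor, PaperID}, {Country, PaperID, Year}

No FD produces {Country, PaperID}, so they must be in every candidate key.
Closure of {AuthorID, Country, PaperID} is {AuthorID, Country, Editor, PaperID, Year}, the whole schema; {AuthorID, Country, PaperID} is a candidate key.
Closure of {Country, Editor, PaperID} is {AuthorID, Country, Editor, PaperID, Year}, the whole schema; {Country, Editor, PaperID} is a candidate key.
Closure of {Country, PaperID, Year} is {AuthorID, Country, Editor, PaperID, Year}, the whole schema; {Country, PaperID, Year} is a candidate key.
Any other superkey properly contains one of these, so there are no further candidate keys.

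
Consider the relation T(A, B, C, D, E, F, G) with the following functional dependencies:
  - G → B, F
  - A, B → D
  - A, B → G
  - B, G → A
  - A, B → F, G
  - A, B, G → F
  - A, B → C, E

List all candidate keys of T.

{A, B}, {G}

{G}⁺ = {A, B, C, D, E, F, G} — all of the relation — so {G} is a candidate key.
{A, B}⁺ = {A, B, C, D, E, F, G} — all of the relation — so {A, B} is a candidate key.
No proper subset of any of these is a key, and no other minimal superkey exists.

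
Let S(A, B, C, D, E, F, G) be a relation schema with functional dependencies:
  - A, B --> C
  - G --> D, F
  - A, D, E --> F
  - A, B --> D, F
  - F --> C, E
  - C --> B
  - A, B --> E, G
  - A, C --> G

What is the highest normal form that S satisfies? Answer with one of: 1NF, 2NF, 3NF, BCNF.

Candidate keys: {A, B}, {A, C}, {A, D, E}, {A, F}, {A, G}. Prime attributes: {A, B, C, D, E, F, G}.
For G --> D, F we have {G}⁺ = {B, C, D, E, F, G}; {G} is not a superkey, so BCNF fails.
Since {D, F} ⊆ prime attributes and every other non-superkey FD also has a prime right side, the schema is in 3NF.

3NF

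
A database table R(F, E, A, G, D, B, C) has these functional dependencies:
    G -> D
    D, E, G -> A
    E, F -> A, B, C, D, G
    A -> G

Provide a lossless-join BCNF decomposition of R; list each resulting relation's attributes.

{A, B, C, E, F}; {A, G}; {D, G}

Candidate key of the original relation: {E, F}.
In {A, B, C, D, E, F, G}, {G} is not a superkey ({G}⁺ restricted to this set is {D, G}), so split on G -> D into {D, G} and {A, B, C, E, F, G}.
{D, G} has no BCNF violation.
In {A, B, C, E, F, G}, {A} is not a superkey ({A}⁺ restricted to this set is {A, G}), so split on A -> G into {A, G} and {A, B, C, E, F}.
{A, G} has no BCNF violation.
{A, B, C, E, F} has no BCNF violation.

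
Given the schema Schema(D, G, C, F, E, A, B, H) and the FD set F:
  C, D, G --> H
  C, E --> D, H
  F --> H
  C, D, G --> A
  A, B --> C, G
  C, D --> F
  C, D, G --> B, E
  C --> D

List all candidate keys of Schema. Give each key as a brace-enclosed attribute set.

{A, B}⁺ = {A, B, C, D, E, F, G, H}, which is every attribute, so {A, B} is a candidate key.
{C, G}⁺ = {A, B, C, D, E, F, G, H}, which is every attribute, so {C, G} is a candidate key.
No proper subset of any of these is a key, and no other minimal superkey exists.

{A, B}, {C, G}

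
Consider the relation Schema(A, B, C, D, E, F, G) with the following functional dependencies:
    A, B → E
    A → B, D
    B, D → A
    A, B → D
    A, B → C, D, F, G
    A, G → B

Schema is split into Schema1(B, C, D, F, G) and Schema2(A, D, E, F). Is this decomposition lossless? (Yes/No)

No

Common attributes: {D, F}; their closure is {D, F}.
The closure covers neither Schema1 nor Schema2 entirely; the join is not lossless.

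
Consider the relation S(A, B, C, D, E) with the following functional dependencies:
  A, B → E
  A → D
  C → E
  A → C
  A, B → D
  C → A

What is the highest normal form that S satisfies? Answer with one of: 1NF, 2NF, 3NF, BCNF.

1NF

Candidate keys: {A, B}, {B, C}. Prime attributes: {A, B, C}.
For A → D we have {A}⁺ = {A, C, D, E}; {A} is not a superkey, so BCNF fails.
A → D determines the non-prime attribute {D} from a non-superkey — 3NF is violated.
Since {A} ⊂ {A, B} and {A}⁺ ⊇ {D, E} with {D, E} non-prime, there is a partial dependency; 2NF fails.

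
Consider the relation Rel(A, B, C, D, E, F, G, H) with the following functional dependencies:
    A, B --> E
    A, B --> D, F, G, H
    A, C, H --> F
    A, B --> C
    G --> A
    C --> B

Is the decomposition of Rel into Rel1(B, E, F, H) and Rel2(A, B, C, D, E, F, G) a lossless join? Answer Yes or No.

No

The shared attributes are {B, E, F} and {B, E, F}⁺ = {B, E, F}.
Rel1 ⊄ {B, E, F} and Rel2 ⊄ {B, E, F}, so the split is lossy.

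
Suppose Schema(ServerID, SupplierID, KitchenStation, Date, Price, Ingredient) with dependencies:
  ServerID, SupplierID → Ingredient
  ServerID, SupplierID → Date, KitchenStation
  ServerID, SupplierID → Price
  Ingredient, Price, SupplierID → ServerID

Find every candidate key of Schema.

{Ingredient, Price, SupplierID}, {ServerID, SupplierID}

Attributes never on any right-hand side: {SupplierID} — every candidate key must contain it.
Closure of {ServerID, SupplierID} is {Date, Ingredient, KitchenStation, Price, ServerID, SupplierID}, the whole schema; {ServerID, SupplierID} is a candidate key.
Closure of {Ingredient, Price, SupplierID} is {Date, Ingredient, KitchenStation, Price, ServerID, SupplierID}, the whole schema; {Ingredient, Price, SupplierID} is a candidate key.
These are minimal and exhaustive — every other superkey contains one of them.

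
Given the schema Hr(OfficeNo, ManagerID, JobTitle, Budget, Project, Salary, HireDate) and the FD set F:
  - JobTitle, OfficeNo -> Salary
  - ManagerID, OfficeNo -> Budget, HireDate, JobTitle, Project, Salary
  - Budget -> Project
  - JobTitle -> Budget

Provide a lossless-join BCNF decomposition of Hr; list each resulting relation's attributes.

Candidate key of the original relation: {ManagerID, OfficeNo}.
Within {Budget, HireDate, JobTitle, ManagerID, OfficeNo, Project, Salary}: {JobTitle, OfficeNo}⁺ ∩ {Budget, HireDate, JobTitle, ManagerID, OfficeNo, Project, Salary} = {Budget, JobTitle, OfficeNo, Project, Salary}, not the whole set, so JobTitle, OfficeNo -> Budget, Project, Salary violates BCNF; decompose into {Budget, JobTitle, OfficeNo, Project, Salary} and {HireDate, JobTitle, ManagerID, OfficeNo}.
Within {Budget, JobTitle, OfficeNo, Project, Salary}: {Budget}⁺ ∩ {Budget, JobTitle, OfficeNo, Project, Salary} = {Budget, Project}, not the whole set, so Budget -> Project violates BCNF; decompose into {Budget, Project} and {Budget, JobTitle, OfficeNo, Salary}.
{Budget, Project} is in BCNF.
Within {Budget, JobTitle, OfficeNo, Salary}: {JobTitle}⁺ ∩ {Budget, JobTitle, OfficeNo, Salary} = {Budget, JobTitle}, not the whole set, so JobTitle -> Budget violates BCNF; decompose into {Budget, JobTitle} and {JobTitle, OfficeNo, Salary}.
{Budget, JobTitle} is in BCNF.
{JobTitle, OfficeNo, Salary} is in BCNF.
{HireDate, JobTitle, ManagerID, OfficeNo} is in BCNF.

{Budget, JobTitle}; {Budget, Project}; {HireDate, JobTitle, ManagerID, OfficeNo}; {JobTitle, OfficeNo, Salary}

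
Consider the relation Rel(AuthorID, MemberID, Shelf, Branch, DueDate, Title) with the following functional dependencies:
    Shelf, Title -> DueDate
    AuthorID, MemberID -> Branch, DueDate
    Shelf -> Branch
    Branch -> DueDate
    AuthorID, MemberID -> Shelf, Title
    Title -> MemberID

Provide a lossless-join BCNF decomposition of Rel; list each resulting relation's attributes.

{AuthorID, Shelf, Title}; {Branch, DueDate}; {Branch, Shelf}; {MemberID, Title}

Candidate keys of the original relation: {AuthorID, MemberID}, {AuthorID, Title}.
{AuthorID, Branch, DueDate, MemberID, Shelf, Title}: {Shelf, Title} determines {Branch, DueDate, MemberID, Shelf, Title} here but is not a superkey — split on Shelf, Title -> Branch, DueDate, MemberID, giving {Branch, DueDate, MemberID, Shelf, Title} and {AuthorID, Shelf, Title}.
{Branch, DueDate, MemberID, Shelf, Title}: {Shelf} determines {Branch, DueDate, Shelf} here but is not a superkey — split on Shelf -> Branch, DueDate, giving {Branch, DueDate, Shelf} and {MemberID, Shelf, Title}.
{Branch, DueDate, Shelf}: {Branch} determines {Branch, DueDate} here but is not a superkey — split on Branch -> DueDate, giving {Branch, DueDate} and {Branch, Shelf}.
{Branch, DueDate} has no BCNF violation.
{Branch, Shelf} has no BCNF violation.
{MemberID, Shelf, Title}: {Title} determines {MemberID, Title} here but is not a superkey — split on Title -> MemberID, giving {MemberID, Title} and {Shelf, Title}.
{MemberID, Title} has no BCNF violation.
{Shelf, Title} has no BCNF violation.
{AuthorID, Shelf, Title} has no BCNF violation.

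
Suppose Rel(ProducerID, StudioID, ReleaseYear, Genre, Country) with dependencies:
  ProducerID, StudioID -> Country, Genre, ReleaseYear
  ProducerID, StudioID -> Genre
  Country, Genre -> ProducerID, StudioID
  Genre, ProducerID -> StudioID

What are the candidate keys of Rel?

Closure of {Country, Genre} is {Country, Genre, ProducerID, ReleaseYear, StudioID}, the whole schema; {Country, Genre} is a candidate key.
Closure of {Genre, ProducerID} is {Country, Genre, ProducerID, ReleaseYear, StudioID}, the whole schema; {Genre, ProducerID} is a candidate key.
Closure of {ProducerID, StudioID} is {Country, Genre, ProducerID, ReleaseYear, StudioID}, the whole schema; {ProducerID, StudioID} is a candidate key.
Any other superkey properly contains one of these, so there are no further candidate keys.

{Country, Genre}, {Genre, ProducerID}, {ProducerID, StudioID}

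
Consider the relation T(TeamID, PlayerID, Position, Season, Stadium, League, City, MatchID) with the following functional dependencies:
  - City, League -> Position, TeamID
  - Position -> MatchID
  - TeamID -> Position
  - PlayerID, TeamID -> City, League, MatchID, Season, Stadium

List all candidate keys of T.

{City, League, PlayerID}, {PlayerID, TeamID}

No FD produces {PlayerID}, so it must be in every candidate key.
{PlayerID, TeamID}⁺ = {City, League, MatchID, PlayerID, Position, Season, Stadium, TeamID} — all of the relation — so {PlayerID, TeamID} is a candidate key.
{City, League, PlayerID}⁺ = {City, League, MatchID, PlayerID, Position, Season, Stadium, TeamID} — all of the relation — so {City, League, PlayerID} is a candidate key.
Any other superkey properly contains one of these, so there are no further candidate keys.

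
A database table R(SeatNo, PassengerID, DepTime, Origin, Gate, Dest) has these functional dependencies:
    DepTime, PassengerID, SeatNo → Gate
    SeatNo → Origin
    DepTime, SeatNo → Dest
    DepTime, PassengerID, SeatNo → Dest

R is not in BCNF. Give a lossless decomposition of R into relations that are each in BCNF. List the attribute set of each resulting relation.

{DepTime, Dest, SeatNo}; {DepTime, Gate, PassengerID, SeatNo}; {Origin, SeatNo}

Candidate key of the original relation: {DepTime, PassengerID, SeatNo}.
{DepTime, Dest, Gate, Origin, PassengerID, SeatNo}: {SeatNo} determines {Origin, SeatNo} here but is not a superkey — split on SeatNo → Origin, giving {Origin, SeatNo} and {DepTime, Dest, Gate, PassengerID, SeatNo}.
{Origin, SeatNo}: every determinant is a superkey — BCNF.
{DepTime, Dest, Gate, PassengerID, SeatNo}: {DepTime, SeatNo} determines {DepTime, Dest, SeatNo} here but is not a superkey — split on DepTime, SeatNo → Dest, giving {DepTime, Dest, SeatNo} and {DepTime, Gate, PassengerID, SeatNo}.
{DepTime, Dest, SeatNo}: every determinant is a superkey — BCNF.
{DepTime, Gate, PassengerID, SeatNo}: every determinant is a superkey — BCNF.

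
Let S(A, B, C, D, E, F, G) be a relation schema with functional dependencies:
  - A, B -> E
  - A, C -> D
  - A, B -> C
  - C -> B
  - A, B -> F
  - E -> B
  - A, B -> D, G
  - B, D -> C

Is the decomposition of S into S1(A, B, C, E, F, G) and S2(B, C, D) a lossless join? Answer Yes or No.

S1 ∩ S2 = {B, C}; its closure under F is {B, C}.
Neither S1 nor S2 is contained in that closure, so the decomposition is lossy.

No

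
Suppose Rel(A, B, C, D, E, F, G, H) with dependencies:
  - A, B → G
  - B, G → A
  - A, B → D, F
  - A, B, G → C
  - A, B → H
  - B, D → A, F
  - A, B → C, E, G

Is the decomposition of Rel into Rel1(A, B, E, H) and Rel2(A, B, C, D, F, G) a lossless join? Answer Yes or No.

The shared attributes are {A, B} and {A, B}⁺ = {A, B, C, D, E, F, G, H}.
Rel1 is contained in that closure, so Rel1 ∩ Rel2 → Rel1 holds and the join is lossless.

Yes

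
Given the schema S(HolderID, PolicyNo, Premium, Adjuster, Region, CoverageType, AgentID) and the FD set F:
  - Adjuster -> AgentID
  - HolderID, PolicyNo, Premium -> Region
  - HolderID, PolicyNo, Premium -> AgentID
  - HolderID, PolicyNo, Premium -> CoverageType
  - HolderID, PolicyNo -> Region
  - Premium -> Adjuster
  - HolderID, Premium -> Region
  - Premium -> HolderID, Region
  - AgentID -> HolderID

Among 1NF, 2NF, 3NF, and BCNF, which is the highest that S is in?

1NF

Candidate key: {PolicyNo, Premium}. Prime attributes: {PolicyNo, Premium}.
For Adjuster -> AgentID we have {Adjuster}⁺ = {Adjuster, AgentID, HolderID}; {Adjuster} is not a superkey, so BCNF fails.
Because {AgentID} is non-prime and the left side of Adjuster -> AgentID is not a superkey, the relation is not in 3NF.
{Premium} is a proper subset of the key {PolicyNo, Premium}, and {Premium}⁺ contains the non-prime attributes {Adjuster, AgentID, HolderID, Region} — a partial dependency, so 2NF is violated.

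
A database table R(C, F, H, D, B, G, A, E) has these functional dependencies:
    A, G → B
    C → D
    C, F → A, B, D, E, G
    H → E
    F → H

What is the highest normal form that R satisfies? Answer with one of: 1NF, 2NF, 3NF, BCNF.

Candidate key: {C, F}. Prime attributes: {C, F}.
A, G → B breaks BCNF: {A, G}⁺ = {A, B, G}, so {A, G} is not a superkey.
A, G → B has non-prime {B} on the right and a non-superkey on the left, so 3NF fails.
The proper key subset {C} of {C, F} determines non-prime {D}, so the relation is not even in 2NF.

1NF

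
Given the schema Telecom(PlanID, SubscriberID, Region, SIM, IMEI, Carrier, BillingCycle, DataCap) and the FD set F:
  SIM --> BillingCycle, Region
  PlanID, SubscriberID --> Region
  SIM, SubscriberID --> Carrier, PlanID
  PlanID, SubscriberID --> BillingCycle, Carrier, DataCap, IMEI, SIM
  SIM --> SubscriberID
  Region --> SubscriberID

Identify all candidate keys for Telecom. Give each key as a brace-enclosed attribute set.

{SIM} is a candidate key since {SIM}⁺ = {BillingCycle, Carrier, DataCap, IMEI, PlanID, Region, SIM, SubscriberID} covers every attribute.
{PlanID, Region} is a candidate key since {PlanID, Region}⁺ = {BillingCycle, Carrier, DataCap, IMEI, PlanID, Region, SIM, SubscriberID} covers every attribute.
{PlanID, SubscriberID} is a candidate key since {PlanID, SubscriberID}⁺ = {BillingCycle, Carrier, DataCap, IMEI, PlanID, Region, SIM, SubscriberID} covers every attribute.
These are minimal and exhaustive — every other superkey contains one of them.

{PlanID, Region}, {PlanID, SubscriberID}, {SIM}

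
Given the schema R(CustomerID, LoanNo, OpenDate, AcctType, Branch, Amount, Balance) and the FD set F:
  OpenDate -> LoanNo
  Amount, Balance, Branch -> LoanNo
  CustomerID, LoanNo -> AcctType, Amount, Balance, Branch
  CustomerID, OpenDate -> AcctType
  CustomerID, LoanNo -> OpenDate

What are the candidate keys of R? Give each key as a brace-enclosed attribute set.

{Amount, Balance, Branch, CustomerID}, {CustomerID, LoanNo}, {CustomerID, OpenDate}

Attributes never on any right-hand side: {CustomerID} — every candidate key must contain it.
{CustomerID, LoanNo}⁺ = {AcctType, Amount, Balance, Branch, CustomerID, LoanNo, OpenDate}, which is every attribute, so {CustomerID, LoanNo} is a candidate key.
{CustomerID, OpenDate}⁺ = {AcctType, Amount, Balance, Branch, CustomerID, LoanNo, OpenDate}, which is every attribute, so {CustomerID, OpenDate} is a candidate key.
{Amount, Balance, Branch, CustomerID}⁺ = {AcctType, Amount, Balance, Branch, CustomerID, LoanNo, OpenDate}, which is every attribute, so {Amount, Balance, Branch, CustomerID} is a candidate key.
Any other superkey properly contains one of these, so there are no further candidate keys.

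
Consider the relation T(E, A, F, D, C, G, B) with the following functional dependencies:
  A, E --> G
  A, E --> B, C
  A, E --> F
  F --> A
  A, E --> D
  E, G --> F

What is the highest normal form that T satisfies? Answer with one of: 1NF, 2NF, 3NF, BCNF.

3NF

Candidate keys: {A, E}, {E, F}, {E, G}. Prime attributes: {A, E, F, G}.
For F --> A we have {F}⁺ = {A, F}; {F} is not a superkey, so BCNF fails.
But every attribute on its right side ({A}) is prime, and the same holds for every other non-superkey FD, so 3NF still holds.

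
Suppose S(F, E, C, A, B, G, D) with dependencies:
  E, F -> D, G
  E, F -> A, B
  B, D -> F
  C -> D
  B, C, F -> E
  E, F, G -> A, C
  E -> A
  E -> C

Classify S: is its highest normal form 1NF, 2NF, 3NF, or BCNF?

1NF

Candidate keys: {B, C}, {B, E}, {E, F}. Prime attributes: {B, C, E, F}.
B, D -> F: {B, D}⁺ = {B, D, F}, which is not all of the attributes, so the left side is not a superkey — BCNF is violated.
C -> D has non-prime {D} on the right and a non-superkey on the left, so 3NF fails.
Since {C} ⊂ {B, C} and {C}⁺ ⊇ {D} with {D} non-prime, there is a partial dependency; 2NF fails.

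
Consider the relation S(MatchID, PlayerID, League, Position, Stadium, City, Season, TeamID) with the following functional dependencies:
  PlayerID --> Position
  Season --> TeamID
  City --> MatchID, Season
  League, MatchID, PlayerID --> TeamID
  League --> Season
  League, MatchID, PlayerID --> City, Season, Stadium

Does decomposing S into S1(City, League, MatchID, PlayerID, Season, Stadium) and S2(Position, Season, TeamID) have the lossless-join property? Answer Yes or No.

Common attributes: {Season}; their closure is {Season, TeamID}.
The closure covers neither S1 nor S2 entirely; the join is not lossless.

No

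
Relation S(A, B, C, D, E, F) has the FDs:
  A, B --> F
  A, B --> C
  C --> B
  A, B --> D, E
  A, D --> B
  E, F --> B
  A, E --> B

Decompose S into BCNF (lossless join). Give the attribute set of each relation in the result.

{A, C, D, E, F}; {B, C}

Candidate keys of the original relation: {A, B}, {A, C}, {A, D}, {A, E}.
Within {A, B, C, D, E, F}: {C}⁺ ∩ {A, B, C, D, E, F} = {B, C}, not the whole set, so C --> B violates BCNF; decompose into {B, C} and {A, C, D, E, F}.
{B, C} has no BCNF violation.
{A, C, D, E, F} has no BCNF violation.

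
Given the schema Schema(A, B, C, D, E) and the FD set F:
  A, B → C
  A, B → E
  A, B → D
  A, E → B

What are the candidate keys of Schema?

{A, B}, {A, E}

{A} never appears on the right of any FD, so every key must include it.
{A, B}⁺ = {A, B, C, D, E} — all of the relation — so {A, B} is a candidate key.
{A, E}⁺ = {A, B, C, D, E} — all of the relation — so {A, E} is a candidate key.
These are minimal and exhaustive — every other superkey contains one of them.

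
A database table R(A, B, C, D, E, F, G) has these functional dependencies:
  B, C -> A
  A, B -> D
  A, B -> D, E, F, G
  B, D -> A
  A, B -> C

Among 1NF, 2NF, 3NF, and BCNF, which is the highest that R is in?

BCNF

Candidate keys: {A, B}, {B, C}, {B, D}. Prime attributes: {A, B, C, D}.
Every FD has a superkey on the left, so the relation is in BCNF.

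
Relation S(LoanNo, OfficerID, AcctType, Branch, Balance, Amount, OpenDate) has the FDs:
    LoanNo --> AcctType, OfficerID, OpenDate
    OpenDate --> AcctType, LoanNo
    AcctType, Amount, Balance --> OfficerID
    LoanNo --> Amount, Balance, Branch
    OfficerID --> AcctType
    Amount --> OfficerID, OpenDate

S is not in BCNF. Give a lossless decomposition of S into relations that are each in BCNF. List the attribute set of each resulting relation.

{AcctType, OfficerID}; {Amount, Balance, Branch, LoanNo, OfficerID, OpenDate}

Candidate keys of the original relation: {Amount}, {LoanNo}, {OpenDate}.
Within {AcctType, Amount, Balance, Branch, LoanNo, OfficerID, OpenDate}: {OfficerID}⁺ ∩ {AcctType, Amount, Balance, Branch, LoanNo, OfficerID, OpenDate} = {AcctType, OfficerID}, not the whole set, so OfficerID --> AcctType violates BCNF; decompose into {AcctType, OfficerID} and {Amount, Balance, Branch, LoanNo, OfficerID, OpenDate}.
{AcctType, OfficerID}: every determinant is a superkey — BCNF.
{Amount, Balance, Branch, LoanNo, OfficerID, OpenDate}: every determinant is a superkey — BCNF.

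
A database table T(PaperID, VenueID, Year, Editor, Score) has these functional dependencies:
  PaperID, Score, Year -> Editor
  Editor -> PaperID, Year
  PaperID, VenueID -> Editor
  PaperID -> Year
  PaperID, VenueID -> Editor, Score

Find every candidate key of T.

{Editor, VenueID}, {PaperID, VenueID}

No FD produces {VenueID}, so it must be in every candidate key.
{Editor, VenueID}⁺ = {Editor, PaperID, Score, VenueID, Year}, which is every attribute, so {Editor, VenueID} is a candidate key.
{PaperID, VenueID}⁺ = {Editor, PaperID, Score, VenueID, Year}, which is every attribute, so {PaperID, VenueID} is a candidate key.
These are minimal and exhaustive — every other superkey contains one of them.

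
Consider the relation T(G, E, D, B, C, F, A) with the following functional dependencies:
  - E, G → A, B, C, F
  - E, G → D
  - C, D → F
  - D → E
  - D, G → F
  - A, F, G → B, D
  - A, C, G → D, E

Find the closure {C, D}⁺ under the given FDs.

{C, D, E, F}

Start with {C, D}.
C, D → F applies; add {F} → now {C, D, F}.
D → E applies; add {E} → now {C, D, E, F}.
No further FD applies.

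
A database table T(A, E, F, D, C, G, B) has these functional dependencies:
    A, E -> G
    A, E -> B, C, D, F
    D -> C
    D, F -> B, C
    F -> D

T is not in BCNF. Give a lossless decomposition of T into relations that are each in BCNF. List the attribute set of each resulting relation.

{A, E, F, G}; {B, D, F}; {C, D}

Candidate key of the original relation: {A, E}.
Within {A, B, C, D, E, F, G}: {D}⁺ ∩ {A, B, C, D, E, F, G} = {C, D}, not the whole set, so D -> C violates BCNF; decompose into {C, D} and {A, B, D, E, F, G}.
{C, D} has no BCNF violation.
Within {A, B, D, E, F, G}: {D, F}⁺ ∩ {A, B, D, E, F, G} = {B, D, F}, not the whole set, so D, F -> B violates BCNF; decompose into {B, D, F} and {A, D, E, F, G}.
{B, D, F} has no BCNF violation.
Within {A, D, E, F, G}: {F}⁺ ∩ {A, D, E, F, G} = {D, F}, not the whole set, so F -> D violates BCNF; decompose into {D, F} and {A, E, F, G}.
{D, F} has no BCNF violation.
{A, E, F, G} has no BCNF violation.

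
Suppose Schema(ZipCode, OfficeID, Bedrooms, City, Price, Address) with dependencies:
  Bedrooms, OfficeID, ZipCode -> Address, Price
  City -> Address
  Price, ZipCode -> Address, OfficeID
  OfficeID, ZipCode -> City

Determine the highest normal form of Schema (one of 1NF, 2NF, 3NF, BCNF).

Candidate keys: {Bedrooms, OfficeID, ZipCode}, {Bedrooms, Price, ZipCode}. Prime attributes: {Bedrooms, OfficeID, Price, ZipCode}.
For City -> Address we have {City}⁺ = {Address, City}; {City} is not a superkey, so BCNF fails.
City -> Address has non-prime {Address} on the right and a non-superkey on the left, so 3NF fails.
Since {OfficeID, ZipCode} ⊂ {Bedrooms, OfficeID, ZipCode} and {OfficeID, ZipCode}⁺ ⊇ {Address, City} with {Address, City} non-prime, there is a partial dependency; 2NF fails.

1NF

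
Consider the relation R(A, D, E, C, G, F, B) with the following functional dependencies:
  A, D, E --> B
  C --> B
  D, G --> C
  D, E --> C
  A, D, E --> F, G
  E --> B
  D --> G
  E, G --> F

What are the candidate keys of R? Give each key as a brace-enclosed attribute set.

{A, D, E}

{A, D, E} never appear on the right of any FD, so every key must include all of them.
Closure of {A, D, E} is {A, B, C, D, E, F, G}, the whole schema; {A, D, E} is a candidate key.
No other minimal set has full closure, so this is the only candidate key.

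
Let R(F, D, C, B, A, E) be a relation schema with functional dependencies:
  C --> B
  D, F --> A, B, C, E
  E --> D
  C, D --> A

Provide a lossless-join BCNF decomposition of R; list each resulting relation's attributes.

Candidate keys of the original relation: {D, F}, {E, F}.
In {A, B, C, D, E, F}, {C} is not a superkey ({C}⁺ restricted to this set is {B, C}), so split on C --> B into {B, C} and {A, C, D, E, F}.
{B, C}: every determinant is a superkey — BCNF.
In {A, C, D, E, F}, {E} is not a superkey ({E}⁺ restricted to this set is {D, E}), so split on E --> D into {D, E} and {A, C, E, F}.
{D, E}: every determinant is a superkey — BCNF.
In {A, C, E, F}, {C, E} is not a superkey ({C, E}⁺ restricted to this set is {A, C, E}), so split on C, E --> A into {A, C, E} and {C, E, F}.
{A, C, E}: every determinant is a superkey — BCNF.
{C, E, F}: every determinant is a superkey — BCNF.

{A, C, E}; {B, C}; {C, E, F}; {D, E}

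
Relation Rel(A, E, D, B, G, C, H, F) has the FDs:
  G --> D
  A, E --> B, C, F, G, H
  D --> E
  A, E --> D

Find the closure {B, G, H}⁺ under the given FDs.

Start with {B, G, H}.
G --> D applies; add {D} → now {B, D, G, H}.
D --> E applies; add {E} → now {B, D, E, G, H}.
No further FD applies.

{B, D, E, G, H}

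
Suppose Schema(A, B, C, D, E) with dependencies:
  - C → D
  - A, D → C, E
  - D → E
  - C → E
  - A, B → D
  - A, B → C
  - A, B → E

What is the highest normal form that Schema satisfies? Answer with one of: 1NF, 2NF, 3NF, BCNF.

2NF

Candidate key: {A, B}. Prime attributes: {A, B}.
C → D breaks BCNF: {C}⁺ = {C, D, E}, so {C} is not a superkey.
C → D has non-prime {D} on the right and a non-superkey on the left, so 3NF fails.
No non-prime attribute depends on a proper subset of any candidate key, so 2NF holds.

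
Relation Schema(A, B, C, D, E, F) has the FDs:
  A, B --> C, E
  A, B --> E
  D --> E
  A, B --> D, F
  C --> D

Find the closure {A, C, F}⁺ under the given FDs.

Start with {A, C, F}.
C --> D applies; add {D} → now {A, C, D, F}.
D --> E applies; add {E} → now {A, C, D, E, F}.
No further FD applies.

{A, C, D, E, F}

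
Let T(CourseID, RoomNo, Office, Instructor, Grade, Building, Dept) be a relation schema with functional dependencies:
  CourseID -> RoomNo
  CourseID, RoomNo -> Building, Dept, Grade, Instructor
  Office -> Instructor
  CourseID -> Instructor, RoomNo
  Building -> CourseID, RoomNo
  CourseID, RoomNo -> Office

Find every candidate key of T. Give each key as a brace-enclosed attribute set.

{Building}, {CourseID}

{Building} is a candidate key since {Building}⁺ = {Building, CourseID, Dept, Grade, Instructor, Office, RoomNo} covers every attribute.
{CourseID} is a candidate key since {CourseID}⁺ = {Building, CourseID, Dept, Grade, Instructor, Office, RoomNo} covers every attribute.
These are minimal and exhaustive — every other superkey contains one of them.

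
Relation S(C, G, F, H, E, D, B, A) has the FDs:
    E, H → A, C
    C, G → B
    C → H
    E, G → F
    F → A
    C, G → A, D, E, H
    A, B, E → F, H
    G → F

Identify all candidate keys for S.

{G} never appears on the right of any FD, so every key must include it.
{C, G}⁺ = {A, B, C, D, E, F, G, H} — all of the relation — so {C, G} is a candidate key.
{B, E, G}⁺ = {A, B, C, D, E, F, G, H} — all of the relation — so {B, E, G} is a candidate key.
{E, G, H}⁺ = {A, B, C, D, E, F, G, H} — all of the relation — so {E, G, H} is a candidate key.
These are minimal and exhaustive — every other superkey contains one of them.

{B, E, G}, {C, G}, {E, G, H}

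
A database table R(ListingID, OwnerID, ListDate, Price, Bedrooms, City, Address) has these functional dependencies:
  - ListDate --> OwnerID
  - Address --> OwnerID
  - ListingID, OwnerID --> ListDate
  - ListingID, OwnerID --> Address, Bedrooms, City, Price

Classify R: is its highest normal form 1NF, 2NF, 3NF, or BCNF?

3NF

Candidate keys: {Address, ListingID}, {ListDate, ListingID}, {ListingID, OwnerID}. Prime attributes: {Address, ListDate, ListingID, OwnerID}.
ListDate --> OwnerID breaks BCNF: {ListDate}⁺ = {ListDate, OwnerID}, so {ListDate} is not a superkey.
Its right-hand attributes {OwnerID} are all prime, as are those of every other non-superkey FD — the relation is in 3NF.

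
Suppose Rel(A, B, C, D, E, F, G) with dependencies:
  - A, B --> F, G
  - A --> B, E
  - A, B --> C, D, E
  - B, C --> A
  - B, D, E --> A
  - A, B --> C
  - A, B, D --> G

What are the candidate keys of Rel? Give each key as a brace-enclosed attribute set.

Closure of {A} is {A, B, C, D, E, F, G}, the whole schema; {A} is a candidate key.
Closure of {B, C} is {A, B, C, D, E, F, G}, the whole schema; {B, C} is a candidate key.
Closure of {B, D, E} is {A, B, C, D, E, F, G}, the whole schema; {B, D, E} is a candidate key.
These are minimal and exhaustive — every other superkey contains one of them.

{A}, {B, C}, {B, D, E}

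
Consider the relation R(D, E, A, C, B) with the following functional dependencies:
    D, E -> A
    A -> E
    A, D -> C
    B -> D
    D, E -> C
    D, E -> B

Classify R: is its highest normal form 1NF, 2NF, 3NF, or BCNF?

3NF

Candidate keys: {A, B}, {A, D}, {B, E}, {D, E}. Prime attributes: {A, B, D, E}.
A -> E breaks BCNF: {A}⁺ = {A, E}, so {A} is not a superkey.
But every attribute on its right side ({E}) is prime, and the same holds for every other non-superkey FD, so 3NF still holds.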